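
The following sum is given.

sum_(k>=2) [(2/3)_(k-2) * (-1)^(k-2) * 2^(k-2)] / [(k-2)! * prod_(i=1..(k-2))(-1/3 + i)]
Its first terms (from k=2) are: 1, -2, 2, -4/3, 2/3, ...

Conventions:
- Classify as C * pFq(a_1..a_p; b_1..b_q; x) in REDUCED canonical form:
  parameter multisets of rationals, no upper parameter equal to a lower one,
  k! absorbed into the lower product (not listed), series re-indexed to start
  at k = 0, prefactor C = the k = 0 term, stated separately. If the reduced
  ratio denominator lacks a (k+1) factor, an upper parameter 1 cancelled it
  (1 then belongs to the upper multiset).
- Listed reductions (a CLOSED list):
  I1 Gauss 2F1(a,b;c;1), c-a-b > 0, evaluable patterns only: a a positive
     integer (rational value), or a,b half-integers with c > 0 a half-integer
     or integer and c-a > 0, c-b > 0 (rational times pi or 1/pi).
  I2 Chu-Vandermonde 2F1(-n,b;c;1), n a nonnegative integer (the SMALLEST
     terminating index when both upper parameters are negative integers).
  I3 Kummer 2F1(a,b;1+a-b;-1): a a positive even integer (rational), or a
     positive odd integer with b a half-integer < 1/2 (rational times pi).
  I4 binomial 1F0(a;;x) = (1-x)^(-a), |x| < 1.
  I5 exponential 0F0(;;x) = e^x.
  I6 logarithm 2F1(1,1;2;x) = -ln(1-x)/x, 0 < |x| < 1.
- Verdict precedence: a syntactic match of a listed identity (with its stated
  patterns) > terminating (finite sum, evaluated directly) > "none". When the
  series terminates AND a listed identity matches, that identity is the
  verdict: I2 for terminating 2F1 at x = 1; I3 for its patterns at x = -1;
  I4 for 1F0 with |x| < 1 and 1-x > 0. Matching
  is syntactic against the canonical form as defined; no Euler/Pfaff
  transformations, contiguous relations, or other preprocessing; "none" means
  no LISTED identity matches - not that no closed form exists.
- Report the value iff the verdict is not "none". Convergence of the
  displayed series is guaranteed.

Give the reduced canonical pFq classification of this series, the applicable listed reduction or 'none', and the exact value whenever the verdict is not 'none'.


With C = 1: the canonical form is 0F0(-; -; -2). Verdict: this is the exponential series (I5) (the 0F0 exponential series at x = -2). Hence: e^(-2).

Key observation: t_0 = 1 here, and the parameter 2/3 appears in both the upper and lower lists and cancels.
Term ratio: r(k) = (-2) * 1 / [(k+1)] - rational in k. x = (-2); t_0 = 1; negate the roots.


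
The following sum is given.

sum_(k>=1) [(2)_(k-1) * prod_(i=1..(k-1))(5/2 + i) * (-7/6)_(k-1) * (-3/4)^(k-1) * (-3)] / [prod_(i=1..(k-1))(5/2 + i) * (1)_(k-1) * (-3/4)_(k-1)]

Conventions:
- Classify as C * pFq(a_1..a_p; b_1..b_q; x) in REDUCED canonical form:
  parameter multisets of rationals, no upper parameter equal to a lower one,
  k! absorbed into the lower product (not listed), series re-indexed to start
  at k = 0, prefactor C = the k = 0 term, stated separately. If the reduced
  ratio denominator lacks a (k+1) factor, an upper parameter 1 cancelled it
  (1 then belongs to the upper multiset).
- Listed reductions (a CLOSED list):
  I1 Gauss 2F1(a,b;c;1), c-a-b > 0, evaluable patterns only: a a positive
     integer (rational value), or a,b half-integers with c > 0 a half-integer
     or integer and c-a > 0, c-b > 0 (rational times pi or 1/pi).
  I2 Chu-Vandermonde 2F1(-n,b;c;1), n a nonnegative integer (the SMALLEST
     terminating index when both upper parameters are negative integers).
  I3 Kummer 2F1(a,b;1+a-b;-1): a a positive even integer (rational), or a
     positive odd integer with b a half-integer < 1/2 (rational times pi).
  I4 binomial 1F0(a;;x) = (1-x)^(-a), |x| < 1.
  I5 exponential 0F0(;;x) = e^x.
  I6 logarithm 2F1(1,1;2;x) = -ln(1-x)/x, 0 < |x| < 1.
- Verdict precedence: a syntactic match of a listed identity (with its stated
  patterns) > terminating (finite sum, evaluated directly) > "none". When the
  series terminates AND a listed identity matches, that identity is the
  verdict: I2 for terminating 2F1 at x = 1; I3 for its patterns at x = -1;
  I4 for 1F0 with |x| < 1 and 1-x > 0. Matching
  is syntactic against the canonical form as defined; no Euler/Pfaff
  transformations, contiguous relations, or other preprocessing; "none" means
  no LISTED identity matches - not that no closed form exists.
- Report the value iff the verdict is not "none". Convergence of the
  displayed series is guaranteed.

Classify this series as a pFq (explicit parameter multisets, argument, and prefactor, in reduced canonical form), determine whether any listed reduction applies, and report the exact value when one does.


This is -3 * 2F1(-7/6, 2; -3/4; -3/4) in reduced canonical form. Verdict: none (x = -3/4): each listed identity misses the multisets {-7/6, 2} ; {-3/4}.

Key step: from the first term -3: the lower running product (C = -3) is a rising factorial.
Term ratio: r(k) = (-3/4) * (k-7/6) (k+2) / [(k-3/4) (k+1)] - rational in k, leading ratio (-3/4); with t_0 = -3, classification follows.


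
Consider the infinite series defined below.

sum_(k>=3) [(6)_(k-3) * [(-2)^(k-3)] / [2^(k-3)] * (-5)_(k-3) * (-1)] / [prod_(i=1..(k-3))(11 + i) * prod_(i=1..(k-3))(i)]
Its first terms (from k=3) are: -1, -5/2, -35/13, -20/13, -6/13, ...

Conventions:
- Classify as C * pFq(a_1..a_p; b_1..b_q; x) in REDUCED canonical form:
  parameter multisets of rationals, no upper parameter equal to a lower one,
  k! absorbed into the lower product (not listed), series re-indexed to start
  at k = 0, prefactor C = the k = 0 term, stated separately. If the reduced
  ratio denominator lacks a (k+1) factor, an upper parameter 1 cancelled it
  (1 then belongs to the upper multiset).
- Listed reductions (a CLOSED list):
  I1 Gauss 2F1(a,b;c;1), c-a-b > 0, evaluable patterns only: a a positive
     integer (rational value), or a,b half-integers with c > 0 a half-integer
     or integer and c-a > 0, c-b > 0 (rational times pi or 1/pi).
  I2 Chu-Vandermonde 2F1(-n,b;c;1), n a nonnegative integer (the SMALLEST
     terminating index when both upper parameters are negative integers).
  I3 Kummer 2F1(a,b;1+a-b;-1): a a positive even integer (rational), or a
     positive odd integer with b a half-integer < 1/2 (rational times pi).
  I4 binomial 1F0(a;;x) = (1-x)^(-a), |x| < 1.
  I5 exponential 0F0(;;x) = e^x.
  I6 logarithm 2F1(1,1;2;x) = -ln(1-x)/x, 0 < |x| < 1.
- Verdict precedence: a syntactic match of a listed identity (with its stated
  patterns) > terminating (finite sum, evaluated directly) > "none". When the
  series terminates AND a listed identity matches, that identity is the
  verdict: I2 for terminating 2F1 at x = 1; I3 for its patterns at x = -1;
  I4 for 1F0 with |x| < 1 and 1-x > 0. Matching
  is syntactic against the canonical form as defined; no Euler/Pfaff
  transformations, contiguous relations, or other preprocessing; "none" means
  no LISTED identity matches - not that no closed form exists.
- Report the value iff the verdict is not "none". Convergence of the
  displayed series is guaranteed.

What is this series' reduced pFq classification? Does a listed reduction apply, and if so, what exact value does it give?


This is -1 * 2F1(-5, 6; 12; -1) in reduced canonical form. Verdict: Kummer (I3) fires (x = -1; c = 12 equals 1+a-b for upper {-5, 6}: listed pattern). Its exact value is -33/4.

First insight: from the first term -1: the two k-th powers (C = -1) combine into one argument.
Term ratio: r(k) = (-1) * (k-5) (k+6) / [(k+12) (k+1)] - rational; roots negated = parameters, x = (-1), C = -1.


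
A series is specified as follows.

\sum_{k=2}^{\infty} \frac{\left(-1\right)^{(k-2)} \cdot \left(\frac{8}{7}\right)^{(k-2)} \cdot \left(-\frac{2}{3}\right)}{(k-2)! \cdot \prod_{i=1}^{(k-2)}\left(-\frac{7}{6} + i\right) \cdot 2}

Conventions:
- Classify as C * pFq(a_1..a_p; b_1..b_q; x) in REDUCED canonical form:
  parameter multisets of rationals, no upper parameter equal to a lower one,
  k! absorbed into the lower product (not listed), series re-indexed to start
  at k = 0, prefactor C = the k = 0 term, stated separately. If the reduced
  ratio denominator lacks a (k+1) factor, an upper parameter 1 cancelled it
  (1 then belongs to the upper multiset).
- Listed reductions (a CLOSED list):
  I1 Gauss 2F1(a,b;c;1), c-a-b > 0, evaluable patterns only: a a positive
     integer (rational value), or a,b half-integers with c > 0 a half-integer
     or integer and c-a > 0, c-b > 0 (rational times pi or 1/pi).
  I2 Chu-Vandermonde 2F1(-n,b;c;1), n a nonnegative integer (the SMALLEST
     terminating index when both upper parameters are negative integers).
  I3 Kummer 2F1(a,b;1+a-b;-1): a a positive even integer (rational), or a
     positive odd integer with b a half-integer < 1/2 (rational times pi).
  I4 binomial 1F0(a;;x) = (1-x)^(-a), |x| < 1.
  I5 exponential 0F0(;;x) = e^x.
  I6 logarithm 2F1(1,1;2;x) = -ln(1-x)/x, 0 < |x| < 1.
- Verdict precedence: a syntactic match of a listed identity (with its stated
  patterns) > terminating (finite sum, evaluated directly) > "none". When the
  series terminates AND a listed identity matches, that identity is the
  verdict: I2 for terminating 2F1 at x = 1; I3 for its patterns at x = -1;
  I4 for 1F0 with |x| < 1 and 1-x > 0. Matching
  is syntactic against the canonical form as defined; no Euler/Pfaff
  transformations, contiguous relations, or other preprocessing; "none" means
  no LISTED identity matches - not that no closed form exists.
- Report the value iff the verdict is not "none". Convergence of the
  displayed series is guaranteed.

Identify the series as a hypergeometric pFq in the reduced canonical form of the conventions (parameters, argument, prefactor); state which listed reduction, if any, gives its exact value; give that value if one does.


x = -\frac{8}{7} here; the reduced form reads 0F1, upper {-}, lower {-\frac{1}{6}}, C = -\frac{1}{3}. Verdict: none (x = -\frac{8}{7}): each listed identity misses the multisets {-} ; {-\frac{1}{6}}.

First insight: with t_0 = -\frac{1}{3}, the lower running product (C = -1/3, x = -8/7) is a rising factorial.
Consecutive-term ratio: r(k) = -\frac{8}{7} * 1 / [(k-\frac{1}{6}) (k+1)] - rational in k, leading ratio -\frac{8}{7}; with t_0 = -\frac{1}{3}, classification follows.


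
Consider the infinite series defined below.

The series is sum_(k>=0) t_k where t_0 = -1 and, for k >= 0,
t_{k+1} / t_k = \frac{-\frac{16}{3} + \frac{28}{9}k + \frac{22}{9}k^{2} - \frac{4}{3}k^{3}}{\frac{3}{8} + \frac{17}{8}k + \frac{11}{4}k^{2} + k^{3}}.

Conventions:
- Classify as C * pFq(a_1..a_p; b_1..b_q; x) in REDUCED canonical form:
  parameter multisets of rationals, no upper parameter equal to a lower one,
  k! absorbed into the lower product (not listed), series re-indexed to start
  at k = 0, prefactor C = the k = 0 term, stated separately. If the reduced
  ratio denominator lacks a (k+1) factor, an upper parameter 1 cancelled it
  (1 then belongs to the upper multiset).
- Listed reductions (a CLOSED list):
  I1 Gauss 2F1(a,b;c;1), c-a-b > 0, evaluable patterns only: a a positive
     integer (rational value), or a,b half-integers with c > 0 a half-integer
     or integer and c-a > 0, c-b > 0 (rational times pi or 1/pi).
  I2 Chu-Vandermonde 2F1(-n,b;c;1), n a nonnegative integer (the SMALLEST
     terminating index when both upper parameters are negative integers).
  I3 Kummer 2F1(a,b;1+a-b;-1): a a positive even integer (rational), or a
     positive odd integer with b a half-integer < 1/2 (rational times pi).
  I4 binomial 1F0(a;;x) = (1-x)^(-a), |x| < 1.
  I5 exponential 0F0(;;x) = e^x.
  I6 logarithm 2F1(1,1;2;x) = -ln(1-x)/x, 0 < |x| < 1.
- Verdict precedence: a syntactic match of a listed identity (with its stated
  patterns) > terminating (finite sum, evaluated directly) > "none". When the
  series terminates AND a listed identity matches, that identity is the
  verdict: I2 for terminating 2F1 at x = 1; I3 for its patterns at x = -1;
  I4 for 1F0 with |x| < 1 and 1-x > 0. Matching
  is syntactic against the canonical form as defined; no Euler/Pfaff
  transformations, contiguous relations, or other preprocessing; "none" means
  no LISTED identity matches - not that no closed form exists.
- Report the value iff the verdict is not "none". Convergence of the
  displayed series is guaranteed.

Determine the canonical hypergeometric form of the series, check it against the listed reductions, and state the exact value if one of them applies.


Structural cue: with t_0 = -1, cancel k + 3/2 from the displayed ratio first; then C = -1.
Ratio: r(k) = -\frac{4}{3} * (k-2) (k-\frac{4}{3}) / [(k+\frac{1}{4}) (k+1)] ; factor over Q: parameters, x = -\frac{4}{3}, and C = -1.

This is -1 * 2F1(-2, -\frac{4}{3}; \frac{1}{4}; -\frac{4}{3}) in reduced canonical form. Verdict: terminating. With -2 upstairs the series is a 3-term polynomial sum; evaluated term by term. Hence: \frac{4331}{405}.


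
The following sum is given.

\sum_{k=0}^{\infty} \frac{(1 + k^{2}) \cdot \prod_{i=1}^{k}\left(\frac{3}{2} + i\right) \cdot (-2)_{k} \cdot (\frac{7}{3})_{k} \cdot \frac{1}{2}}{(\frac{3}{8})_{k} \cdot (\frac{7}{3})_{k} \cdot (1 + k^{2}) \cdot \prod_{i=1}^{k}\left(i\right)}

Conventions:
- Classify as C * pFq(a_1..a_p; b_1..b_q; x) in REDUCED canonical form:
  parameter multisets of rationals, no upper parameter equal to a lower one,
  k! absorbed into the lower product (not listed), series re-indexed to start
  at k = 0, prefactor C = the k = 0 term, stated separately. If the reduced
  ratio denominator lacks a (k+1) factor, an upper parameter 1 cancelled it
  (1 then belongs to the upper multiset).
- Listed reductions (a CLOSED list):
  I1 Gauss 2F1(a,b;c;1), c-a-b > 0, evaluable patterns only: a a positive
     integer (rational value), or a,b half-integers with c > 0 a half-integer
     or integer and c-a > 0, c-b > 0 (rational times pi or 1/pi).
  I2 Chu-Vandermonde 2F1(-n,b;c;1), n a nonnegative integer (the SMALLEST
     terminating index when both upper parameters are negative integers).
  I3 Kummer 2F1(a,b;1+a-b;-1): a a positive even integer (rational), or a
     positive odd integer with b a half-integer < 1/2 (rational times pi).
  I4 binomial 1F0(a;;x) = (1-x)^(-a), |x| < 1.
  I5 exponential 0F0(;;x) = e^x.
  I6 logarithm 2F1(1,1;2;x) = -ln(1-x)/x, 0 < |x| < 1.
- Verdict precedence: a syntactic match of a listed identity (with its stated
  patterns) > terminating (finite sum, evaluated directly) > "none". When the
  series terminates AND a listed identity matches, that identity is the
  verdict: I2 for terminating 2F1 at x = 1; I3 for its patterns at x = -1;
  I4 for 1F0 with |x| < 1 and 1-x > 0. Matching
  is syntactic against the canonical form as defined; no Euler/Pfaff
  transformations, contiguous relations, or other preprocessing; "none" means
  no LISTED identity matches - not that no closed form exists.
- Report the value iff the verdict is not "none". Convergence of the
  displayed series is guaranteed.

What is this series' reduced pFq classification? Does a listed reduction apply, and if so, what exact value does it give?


x = 1 here; the reduced form reads 2F1, upper {-2, \frac{5}{2}}, lower {\frac{3}{8}}, C = \frac{1}{2}. Verdict: Chu-Vandermonde (I2) applies (terminating 2F1 at x = 1 with n = 2, b = 5/2, c = \frac{3}{8}). Value: \frac{51}{22}.

Key observation: t_0 = \frac{1}{2} here, and the running product (C = 1/2) telescopes to a rising factorial.
Consecutive-term ratio: r(k) = 1 * (k-2) (k+\frac{5}{2}) / [(k+\frac{3}{8}) (k+1)] ; factor over Q: parameters, x = 1, and C = \frac{1}{2}.


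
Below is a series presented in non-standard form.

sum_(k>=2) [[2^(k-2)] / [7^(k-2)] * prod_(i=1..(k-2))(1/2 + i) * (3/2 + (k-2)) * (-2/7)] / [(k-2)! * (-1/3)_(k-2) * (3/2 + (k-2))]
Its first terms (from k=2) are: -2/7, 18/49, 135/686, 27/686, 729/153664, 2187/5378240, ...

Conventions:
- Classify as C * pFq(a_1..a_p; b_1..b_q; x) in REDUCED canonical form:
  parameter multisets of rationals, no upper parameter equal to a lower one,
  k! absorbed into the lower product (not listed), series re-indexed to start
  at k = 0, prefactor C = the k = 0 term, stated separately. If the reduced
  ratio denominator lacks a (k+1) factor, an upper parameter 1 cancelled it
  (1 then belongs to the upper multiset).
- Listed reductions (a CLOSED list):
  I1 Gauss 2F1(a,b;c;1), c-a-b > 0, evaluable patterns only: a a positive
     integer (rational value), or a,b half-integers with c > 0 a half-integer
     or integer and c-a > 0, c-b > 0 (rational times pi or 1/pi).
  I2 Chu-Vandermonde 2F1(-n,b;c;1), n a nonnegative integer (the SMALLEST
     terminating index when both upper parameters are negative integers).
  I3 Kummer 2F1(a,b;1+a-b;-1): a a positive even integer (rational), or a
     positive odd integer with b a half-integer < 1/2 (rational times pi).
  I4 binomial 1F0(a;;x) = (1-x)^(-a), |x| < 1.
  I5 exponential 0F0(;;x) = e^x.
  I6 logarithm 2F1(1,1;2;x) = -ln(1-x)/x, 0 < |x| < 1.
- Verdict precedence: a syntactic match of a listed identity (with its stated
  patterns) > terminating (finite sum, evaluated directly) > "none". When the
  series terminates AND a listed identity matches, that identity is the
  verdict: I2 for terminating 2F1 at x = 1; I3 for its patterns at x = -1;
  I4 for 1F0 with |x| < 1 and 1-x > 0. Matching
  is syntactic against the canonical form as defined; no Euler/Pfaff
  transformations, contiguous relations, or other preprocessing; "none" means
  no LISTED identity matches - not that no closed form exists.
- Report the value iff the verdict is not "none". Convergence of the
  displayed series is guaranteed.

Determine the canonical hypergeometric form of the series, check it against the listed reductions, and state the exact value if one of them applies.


Reduced: x = 2/7, 1F1, upper = {3/2}, lower = {-1/3}, C = -2/7. Verdict: none here - no I1-I6 shape fits x = 2/7 with lower {-1/3}.

First insight: from the first term -2/7: the running product (C = -2/7) telescopes to a rising factorial.
Term ratio: r(k) = (2/7) * (k+3/2) / [(k-1/3) (k+1)] - rational in k. x = (2/7); t_0 = -2/7; negate the roots.


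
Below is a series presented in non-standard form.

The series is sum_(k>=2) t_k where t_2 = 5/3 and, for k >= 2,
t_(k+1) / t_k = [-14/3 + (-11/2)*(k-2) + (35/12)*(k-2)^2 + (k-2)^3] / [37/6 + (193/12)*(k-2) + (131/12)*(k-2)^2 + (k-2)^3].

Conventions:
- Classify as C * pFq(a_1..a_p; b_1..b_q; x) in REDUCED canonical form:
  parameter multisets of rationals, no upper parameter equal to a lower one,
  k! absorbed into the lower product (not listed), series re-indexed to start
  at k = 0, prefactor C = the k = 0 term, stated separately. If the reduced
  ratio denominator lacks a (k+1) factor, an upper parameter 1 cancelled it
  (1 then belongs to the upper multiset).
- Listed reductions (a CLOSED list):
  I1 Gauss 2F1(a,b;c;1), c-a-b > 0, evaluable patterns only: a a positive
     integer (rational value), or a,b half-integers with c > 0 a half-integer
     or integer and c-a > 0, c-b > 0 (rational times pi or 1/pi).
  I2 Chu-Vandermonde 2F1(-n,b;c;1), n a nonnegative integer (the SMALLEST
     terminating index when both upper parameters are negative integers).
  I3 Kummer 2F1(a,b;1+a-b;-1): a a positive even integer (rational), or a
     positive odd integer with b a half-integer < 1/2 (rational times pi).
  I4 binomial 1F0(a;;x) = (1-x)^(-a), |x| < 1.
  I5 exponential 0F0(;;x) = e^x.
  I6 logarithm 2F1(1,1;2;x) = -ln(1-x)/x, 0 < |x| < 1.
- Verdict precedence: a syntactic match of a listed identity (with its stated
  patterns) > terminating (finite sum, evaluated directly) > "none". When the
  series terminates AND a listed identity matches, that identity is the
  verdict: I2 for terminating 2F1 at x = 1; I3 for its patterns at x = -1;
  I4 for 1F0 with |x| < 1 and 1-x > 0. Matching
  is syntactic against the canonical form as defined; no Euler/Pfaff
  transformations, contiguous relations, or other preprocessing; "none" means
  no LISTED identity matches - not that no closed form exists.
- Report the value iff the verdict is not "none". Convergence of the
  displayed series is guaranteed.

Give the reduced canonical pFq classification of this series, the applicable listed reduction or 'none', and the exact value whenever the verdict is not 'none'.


Classification (C = 5/3): 2F1 with upper {-7/4, 4}, lower {37/4}, argument x = 1. Verdict at x = 1: Gauss's theorem (I1) matches (x = 1: the Gamma ratio telescopes since c-a-b = 7 > 0 and a = 4 in Z>0). Sum: 7975/12288.

The tell: from the first term 5/3: the ratio is unreduced: k + 2/3 divides both sides (C = 5/3, x = 1).
Ratio: r(k) = 1 * (k-7/4) (k+4) / [(k+37/4) (k+1)] - rational in k, leading ratio 1; with t_0 = 5/3, classification follows.


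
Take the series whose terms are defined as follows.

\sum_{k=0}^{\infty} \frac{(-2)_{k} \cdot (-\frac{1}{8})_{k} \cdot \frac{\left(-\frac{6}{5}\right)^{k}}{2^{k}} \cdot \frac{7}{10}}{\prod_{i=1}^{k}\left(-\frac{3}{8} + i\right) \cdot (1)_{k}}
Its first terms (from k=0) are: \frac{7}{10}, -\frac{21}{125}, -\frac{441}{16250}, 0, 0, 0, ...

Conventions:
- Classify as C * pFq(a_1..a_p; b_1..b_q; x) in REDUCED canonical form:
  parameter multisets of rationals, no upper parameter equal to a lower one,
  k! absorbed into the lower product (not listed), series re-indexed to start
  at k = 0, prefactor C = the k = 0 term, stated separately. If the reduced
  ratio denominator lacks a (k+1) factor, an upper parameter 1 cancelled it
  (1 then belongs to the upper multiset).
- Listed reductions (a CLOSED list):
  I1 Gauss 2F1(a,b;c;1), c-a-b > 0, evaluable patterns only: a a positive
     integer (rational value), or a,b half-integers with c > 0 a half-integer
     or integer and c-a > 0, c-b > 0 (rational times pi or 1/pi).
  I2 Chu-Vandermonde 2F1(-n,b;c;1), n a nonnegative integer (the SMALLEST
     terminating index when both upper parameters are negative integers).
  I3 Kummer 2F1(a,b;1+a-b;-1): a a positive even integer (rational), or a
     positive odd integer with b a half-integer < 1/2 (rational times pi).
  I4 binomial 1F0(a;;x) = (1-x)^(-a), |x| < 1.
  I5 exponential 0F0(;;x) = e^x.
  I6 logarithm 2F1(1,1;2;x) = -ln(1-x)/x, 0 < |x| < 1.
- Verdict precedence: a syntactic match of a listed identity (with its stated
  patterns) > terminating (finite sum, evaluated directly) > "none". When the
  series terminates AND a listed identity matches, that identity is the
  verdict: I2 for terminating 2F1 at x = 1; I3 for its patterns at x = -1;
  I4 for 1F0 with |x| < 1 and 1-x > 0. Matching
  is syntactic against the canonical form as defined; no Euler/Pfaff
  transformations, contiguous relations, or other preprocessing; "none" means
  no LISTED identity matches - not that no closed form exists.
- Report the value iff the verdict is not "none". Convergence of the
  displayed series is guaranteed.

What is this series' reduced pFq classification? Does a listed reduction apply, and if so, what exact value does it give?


Canonical form: C = \frac{7}{10} times 2F1 with upper {-2, -\frac{1}{8}}, lower {\frac{5}{8}}, x = -\frac{3}{5}. Verdict: terminating at k = 2: the factor (-2)_k kills every later term; summing the 3 survivors is exact. Exact value: \frac{4102}{8125}.

Key observation: t_0 = \frac{7}{10} here, and the lower running product (C = 7/10, x = -3/5) is a rising factorial.
Ratio: r(k) = -\frac{3}{5} * (k-2) (k-\frac{1}{8}) / [(k+\frac{5}{8}) (k+1)] ; factor over Q: parameters, x = -\frac{3}{5}, and C = \frac{7}{10}.


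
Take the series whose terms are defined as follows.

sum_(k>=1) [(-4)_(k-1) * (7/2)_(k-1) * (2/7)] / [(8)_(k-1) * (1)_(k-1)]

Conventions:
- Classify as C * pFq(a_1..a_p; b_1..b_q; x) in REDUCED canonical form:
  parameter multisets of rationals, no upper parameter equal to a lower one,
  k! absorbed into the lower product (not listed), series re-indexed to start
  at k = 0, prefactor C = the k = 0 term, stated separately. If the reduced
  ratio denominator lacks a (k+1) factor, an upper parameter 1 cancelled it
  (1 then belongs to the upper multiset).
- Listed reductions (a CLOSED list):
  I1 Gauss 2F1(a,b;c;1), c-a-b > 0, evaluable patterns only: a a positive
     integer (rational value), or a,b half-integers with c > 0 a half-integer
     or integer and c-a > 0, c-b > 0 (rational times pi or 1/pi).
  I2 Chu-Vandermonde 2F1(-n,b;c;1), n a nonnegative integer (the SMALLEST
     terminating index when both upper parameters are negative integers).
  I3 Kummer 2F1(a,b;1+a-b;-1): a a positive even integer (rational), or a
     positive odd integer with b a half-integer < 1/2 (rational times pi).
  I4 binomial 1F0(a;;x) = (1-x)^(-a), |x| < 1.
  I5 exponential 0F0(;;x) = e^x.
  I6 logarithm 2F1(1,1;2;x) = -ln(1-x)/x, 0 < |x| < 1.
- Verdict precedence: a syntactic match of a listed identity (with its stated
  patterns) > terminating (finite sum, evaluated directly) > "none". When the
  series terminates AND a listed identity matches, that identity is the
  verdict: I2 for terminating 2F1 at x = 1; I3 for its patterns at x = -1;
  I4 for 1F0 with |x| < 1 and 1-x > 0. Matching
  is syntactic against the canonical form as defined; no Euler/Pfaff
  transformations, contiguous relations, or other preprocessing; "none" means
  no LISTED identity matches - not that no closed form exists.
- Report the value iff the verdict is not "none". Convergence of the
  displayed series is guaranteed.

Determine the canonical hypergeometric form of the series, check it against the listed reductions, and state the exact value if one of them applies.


At argument 1: a 2F1 with upper {-4, 7/2}, lower {8}, scaled by C = 2/7. Verdict: the Chu-Vandermonde identity I2 fires (terminating 2F1 at x = 1 with n = 4, b = 7/2, c = 8). Exact value: 39/896.

The tell: t_0 = 2/7 here, and (1)_k (C = 2/7, x = 1) is k! itself.
Step ratio: r(k) = 1 * (k-4) (k+7/2) / [(k+8) (k+1)] ; factor over Q: parameters, x = 1, and C = 2/7.


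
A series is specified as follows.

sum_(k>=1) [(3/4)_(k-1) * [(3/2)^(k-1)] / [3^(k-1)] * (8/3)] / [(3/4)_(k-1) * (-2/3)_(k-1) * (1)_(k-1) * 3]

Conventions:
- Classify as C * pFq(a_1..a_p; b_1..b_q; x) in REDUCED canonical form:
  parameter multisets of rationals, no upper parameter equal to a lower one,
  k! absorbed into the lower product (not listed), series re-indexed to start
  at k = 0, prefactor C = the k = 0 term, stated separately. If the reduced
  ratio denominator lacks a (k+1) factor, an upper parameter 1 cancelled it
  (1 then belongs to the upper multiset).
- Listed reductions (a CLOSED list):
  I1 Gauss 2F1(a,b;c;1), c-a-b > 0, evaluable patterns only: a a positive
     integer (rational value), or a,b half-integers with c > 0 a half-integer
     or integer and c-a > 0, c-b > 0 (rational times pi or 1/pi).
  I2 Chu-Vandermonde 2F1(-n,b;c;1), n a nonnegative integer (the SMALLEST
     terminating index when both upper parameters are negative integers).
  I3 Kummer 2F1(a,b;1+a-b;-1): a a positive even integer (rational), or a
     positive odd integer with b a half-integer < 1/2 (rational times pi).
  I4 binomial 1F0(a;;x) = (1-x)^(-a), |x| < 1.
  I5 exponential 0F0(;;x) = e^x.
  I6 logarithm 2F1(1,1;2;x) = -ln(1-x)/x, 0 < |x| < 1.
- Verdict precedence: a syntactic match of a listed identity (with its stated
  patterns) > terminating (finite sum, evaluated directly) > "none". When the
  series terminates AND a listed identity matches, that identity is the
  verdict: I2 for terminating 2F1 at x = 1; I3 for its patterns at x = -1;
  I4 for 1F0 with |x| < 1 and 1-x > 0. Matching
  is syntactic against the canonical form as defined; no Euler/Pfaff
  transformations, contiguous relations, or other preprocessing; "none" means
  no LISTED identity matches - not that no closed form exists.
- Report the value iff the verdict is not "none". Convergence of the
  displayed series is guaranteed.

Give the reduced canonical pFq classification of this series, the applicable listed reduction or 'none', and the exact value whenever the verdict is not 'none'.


Classification (C = 8/9): 0F1 with upper {-}, lower {-2/3}, argument x = 1/2. Verdict: none - this 0F1 at x = 1/2 matches no listed pattern, and upper {-} holds no stopper.

Structural cue: x = (1/2) and the constant factors (prefactor 8/9) combine into one prefactor.
Ratio: r(k) = (1/2) * 1 / [(k-2/3) (k+1)] - rational in k. x = (1/2); t_0 = 8/9; negate the roots.


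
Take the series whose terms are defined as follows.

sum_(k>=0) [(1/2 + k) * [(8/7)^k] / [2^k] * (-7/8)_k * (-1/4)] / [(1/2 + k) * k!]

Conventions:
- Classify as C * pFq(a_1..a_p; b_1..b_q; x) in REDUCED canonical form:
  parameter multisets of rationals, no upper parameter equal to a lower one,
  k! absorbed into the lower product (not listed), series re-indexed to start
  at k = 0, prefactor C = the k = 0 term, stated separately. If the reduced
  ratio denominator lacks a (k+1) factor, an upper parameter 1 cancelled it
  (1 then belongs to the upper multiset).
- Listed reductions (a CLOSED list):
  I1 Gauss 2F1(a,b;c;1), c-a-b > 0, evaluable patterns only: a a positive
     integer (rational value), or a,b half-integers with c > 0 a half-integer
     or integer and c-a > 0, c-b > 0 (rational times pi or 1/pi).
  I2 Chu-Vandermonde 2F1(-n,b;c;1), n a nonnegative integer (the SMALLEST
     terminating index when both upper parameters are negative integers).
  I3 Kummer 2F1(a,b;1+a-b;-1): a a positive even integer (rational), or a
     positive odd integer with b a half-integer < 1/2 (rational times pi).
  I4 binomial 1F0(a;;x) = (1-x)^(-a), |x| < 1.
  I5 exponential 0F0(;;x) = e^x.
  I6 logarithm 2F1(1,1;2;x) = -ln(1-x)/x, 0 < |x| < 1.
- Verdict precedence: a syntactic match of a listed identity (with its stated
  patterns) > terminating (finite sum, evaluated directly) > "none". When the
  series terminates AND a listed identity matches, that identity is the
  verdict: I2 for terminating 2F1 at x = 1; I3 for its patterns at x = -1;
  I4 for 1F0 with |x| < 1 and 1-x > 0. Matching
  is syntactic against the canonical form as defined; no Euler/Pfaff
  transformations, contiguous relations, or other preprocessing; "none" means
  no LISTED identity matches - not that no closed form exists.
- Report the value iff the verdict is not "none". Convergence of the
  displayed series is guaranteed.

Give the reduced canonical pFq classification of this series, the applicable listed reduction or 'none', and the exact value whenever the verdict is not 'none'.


The series (x = 4/7) is 1F0: upper {-7/8}, lower {-}, prefactor -1/4. Verdict: binomial (I4) fires (the 1F0 binomial series: exponent 7/8, x = 4/7). Its exact value is (-1/4) * (3/7)^(7/8).

Structural cue: t_0 being -1/4, the factor k + 1/2 cancels (top and bottom), leaving C = -1/4, x = 4/7.
Adjacent-term ratio: r(k) = (4/7) * (k-7/8) / [(k+1)] - rational; roots negated = parameters, x = (4/7), C = -1/4.


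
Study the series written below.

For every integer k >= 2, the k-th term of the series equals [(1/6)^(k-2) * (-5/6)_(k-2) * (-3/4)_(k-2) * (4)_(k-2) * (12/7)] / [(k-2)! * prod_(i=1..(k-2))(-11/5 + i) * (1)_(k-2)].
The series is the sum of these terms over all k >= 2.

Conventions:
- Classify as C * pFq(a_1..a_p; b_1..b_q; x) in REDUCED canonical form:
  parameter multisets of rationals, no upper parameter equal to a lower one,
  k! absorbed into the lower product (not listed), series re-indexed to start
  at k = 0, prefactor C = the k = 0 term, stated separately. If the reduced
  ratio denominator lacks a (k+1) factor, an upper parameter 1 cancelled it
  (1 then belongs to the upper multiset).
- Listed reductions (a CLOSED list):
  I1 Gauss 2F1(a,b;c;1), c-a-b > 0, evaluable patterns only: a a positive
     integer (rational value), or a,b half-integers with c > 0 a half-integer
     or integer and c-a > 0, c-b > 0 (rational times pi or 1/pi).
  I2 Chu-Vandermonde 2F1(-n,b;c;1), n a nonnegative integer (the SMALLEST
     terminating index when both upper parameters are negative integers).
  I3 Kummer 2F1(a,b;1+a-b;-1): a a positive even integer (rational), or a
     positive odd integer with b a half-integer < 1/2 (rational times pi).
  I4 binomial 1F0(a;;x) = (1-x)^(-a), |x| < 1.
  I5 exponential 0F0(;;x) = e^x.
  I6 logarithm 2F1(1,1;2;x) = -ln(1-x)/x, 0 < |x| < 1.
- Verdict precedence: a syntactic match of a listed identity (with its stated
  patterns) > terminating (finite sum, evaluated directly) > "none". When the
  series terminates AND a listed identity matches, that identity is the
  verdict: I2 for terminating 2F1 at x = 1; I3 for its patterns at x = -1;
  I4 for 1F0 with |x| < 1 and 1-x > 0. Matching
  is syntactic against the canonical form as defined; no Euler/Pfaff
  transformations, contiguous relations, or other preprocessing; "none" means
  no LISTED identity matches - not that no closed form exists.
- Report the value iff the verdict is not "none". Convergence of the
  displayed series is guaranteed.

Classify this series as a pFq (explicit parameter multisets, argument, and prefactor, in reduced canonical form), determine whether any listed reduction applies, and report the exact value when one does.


This is 12/7 * 3F2(-5/6, -3/4, 4; -6/5, 1; 1/6) in reduced canonical form. Verdict: none. Every listed pattern misses the 3F2 form at 1/6, upper {-5/6, -3/4, 4}.

Structural cue: with t_0 = 12/7, the denominator's factorial ratio (prefactor 12/7) is a lower Pochhammer.
Ratio: r(k) = (1/6) * (k-5/6) (k-3/4) (k+4) / [(k-6/5) (k+1) (k+1)] - rational; roots negated = parameters, x = (1/6), C = 12/7.


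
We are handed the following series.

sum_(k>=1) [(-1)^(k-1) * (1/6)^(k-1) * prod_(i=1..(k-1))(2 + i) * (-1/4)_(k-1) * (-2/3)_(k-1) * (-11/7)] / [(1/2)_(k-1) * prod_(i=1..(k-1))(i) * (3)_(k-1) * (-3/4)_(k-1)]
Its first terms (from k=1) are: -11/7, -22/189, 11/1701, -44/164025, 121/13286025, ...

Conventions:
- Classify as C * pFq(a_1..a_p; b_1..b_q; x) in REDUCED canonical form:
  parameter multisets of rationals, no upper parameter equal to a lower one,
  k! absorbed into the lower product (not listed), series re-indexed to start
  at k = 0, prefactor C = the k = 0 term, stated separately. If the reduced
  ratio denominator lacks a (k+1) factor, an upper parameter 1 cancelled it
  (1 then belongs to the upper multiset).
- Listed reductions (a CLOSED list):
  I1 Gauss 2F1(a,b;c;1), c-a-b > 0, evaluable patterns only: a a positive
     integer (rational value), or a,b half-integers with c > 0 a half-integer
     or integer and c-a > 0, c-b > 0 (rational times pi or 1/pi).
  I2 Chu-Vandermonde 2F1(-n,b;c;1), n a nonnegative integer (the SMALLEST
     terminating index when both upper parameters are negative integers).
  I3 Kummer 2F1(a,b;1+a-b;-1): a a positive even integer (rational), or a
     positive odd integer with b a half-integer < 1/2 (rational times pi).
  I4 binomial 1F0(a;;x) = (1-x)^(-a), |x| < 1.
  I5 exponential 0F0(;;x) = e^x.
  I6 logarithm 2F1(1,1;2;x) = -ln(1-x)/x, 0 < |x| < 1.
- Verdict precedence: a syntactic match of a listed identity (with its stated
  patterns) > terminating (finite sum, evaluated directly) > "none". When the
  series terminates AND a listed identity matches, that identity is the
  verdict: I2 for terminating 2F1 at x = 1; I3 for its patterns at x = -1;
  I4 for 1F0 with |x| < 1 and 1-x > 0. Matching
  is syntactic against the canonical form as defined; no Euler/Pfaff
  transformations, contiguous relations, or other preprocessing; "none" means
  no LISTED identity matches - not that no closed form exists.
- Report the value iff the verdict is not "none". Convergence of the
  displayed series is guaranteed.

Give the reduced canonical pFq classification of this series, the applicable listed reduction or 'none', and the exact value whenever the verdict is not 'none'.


With C = -11/7: the canonical form is 2F2(-2/3, -1/4; -3/4, 1/2; -1/6). Verdict: none - this 2F2 at x = -1/6 matches no listed pattern, and upper {-2/3, -1/4} holds no stopper.

First insight: from the first term -11/7: the running product (C = -11/7) telescopes to a rising factorial.
Ratio: r(k) = (-1/6) * (k-2/3) (k-1/4) / [(k-3/4) (k+1/2) (k+1)] - rational; roots negated = parameters, x = (-1/6), C = -11/7.


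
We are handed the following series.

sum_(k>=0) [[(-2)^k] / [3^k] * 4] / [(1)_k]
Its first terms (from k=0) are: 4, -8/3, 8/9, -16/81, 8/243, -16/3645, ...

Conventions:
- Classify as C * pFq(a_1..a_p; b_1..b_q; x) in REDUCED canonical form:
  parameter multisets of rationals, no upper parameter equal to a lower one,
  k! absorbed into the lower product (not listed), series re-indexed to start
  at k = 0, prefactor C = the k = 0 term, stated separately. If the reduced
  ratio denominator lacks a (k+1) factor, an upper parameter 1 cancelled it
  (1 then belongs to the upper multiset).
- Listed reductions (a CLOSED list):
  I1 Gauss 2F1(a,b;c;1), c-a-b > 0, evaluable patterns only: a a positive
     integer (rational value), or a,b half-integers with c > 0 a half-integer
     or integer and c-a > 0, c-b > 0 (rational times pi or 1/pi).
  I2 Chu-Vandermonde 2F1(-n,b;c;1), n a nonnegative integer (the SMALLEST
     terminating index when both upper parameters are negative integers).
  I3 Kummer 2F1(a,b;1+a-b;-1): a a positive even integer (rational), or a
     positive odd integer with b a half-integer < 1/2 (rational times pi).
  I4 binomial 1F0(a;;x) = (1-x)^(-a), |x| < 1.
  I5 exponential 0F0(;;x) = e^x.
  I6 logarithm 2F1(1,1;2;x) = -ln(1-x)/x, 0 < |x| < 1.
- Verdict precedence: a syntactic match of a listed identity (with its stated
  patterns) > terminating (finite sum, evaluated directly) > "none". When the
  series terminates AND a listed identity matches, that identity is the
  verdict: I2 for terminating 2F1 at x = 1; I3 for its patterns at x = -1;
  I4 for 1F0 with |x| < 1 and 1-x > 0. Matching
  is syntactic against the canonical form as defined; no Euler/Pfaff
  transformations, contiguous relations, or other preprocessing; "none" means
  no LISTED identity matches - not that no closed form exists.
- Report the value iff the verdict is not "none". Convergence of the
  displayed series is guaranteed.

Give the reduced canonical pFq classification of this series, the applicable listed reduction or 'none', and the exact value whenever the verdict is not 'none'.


Prefactor 4, argument -2/3: 0F0 with upper {-} over lower {-}. Verdict: exponential (I5) fires (the 0F0 exponential series at x = -2/3). Sum: 4 * e^(-2/3).

First insight: t_0 = 4 here, and (1)_k (prefactor 4) is k! itself.
Step ratio: r(k) = (-2/3) * 1 / [(k+1)] - rational; roots negated = parameters, x = (-2/3), C = 4.


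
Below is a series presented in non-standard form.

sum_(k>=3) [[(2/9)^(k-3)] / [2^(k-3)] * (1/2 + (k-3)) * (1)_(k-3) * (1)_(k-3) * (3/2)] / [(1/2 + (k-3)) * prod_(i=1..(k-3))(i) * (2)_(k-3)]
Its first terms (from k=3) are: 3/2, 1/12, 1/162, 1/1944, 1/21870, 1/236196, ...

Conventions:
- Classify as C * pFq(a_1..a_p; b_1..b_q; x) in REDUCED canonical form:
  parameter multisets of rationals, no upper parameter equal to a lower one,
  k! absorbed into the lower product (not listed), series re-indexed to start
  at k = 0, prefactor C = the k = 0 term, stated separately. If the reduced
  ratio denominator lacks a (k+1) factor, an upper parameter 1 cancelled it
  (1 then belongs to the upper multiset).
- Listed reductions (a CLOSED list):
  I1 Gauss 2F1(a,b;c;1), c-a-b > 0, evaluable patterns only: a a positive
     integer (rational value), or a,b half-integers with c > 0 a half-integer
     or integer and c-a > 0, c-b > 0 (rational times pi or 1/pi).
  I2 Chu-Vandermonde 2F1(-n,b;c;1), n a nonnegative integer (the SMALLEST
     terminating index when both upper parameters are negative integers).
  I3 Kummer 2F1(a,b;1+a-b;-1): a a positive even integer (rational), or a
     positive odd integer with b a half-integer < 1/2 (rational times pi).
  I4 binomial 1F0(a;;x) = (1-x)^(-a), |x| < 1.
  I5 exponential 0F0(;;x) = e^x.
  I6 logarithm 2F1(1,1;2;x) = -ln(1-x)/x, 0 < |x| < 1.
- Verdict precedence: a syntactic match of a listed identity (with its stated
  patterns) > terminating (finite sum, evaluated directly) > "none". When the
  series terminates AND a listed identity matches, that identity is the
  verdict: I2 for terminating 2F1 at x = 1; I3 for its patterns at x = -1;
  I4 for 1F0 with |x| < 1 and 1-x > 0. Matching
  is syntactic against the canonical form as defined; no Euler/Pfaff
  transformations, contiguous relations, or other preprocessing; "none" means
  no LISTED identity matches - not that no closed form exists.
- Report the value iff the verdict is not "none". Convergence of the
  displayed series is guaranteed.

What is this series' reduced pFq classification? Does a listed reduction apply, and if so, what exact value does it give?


Canonical form: C = 3/2 times 2F1 with upper {1, 1}, lower {2}, x = 1/9. Verdict: the I6 logarithm reduction applies (the logarithm: parameters (1,1;2), x = 1/9). Hence: (-27/2) * ln(8/9).

Key step: t_0 being 3/2, the two k-th powers (prefactor 3/2) combine into one argument.
Term ratio: r(k) = (1/9) * (k+1) (k+1) / [(k+2) (k+1)] ; factor over Q: parameters, x = (1/9), and C = 3/2.
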